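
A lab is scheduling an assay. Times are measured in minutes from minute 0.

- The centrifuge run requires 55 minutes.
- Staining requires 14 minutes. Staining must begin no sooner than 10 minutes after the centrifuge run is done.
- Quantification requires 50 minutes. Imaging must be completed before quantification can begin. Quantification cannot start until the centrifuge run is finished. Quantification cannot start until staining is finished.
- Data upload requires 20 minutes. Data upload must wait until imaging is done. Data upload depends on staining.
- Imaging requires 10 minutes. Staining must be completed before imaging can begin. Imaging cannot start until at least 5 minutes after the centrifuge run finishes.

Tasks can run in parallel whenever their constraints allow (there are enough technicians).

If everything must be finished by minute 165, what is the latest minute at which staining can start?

91

Quantification has no dependents, so it just needs to finish by minute 165. Starting by 165 − 50 = minute 115 achieves that.
Nothing follows data upload; the deadline of minute 165 is its only limit. It must start by 165 − 20 = minute 145.
Imaging feeds quantification (must start by minute 115); data upload (must start by minute 145). Taking the minimum, imaging must finish by minute 115 and start by 115 − 10 = minute 105.
Staining has several dependents: imaging (must start by minute 105); quantification (must start by minute 115); data upload (must start by minute 145). The earliest of those limits is minute 105, so staining must start by 105 − 14 = minute 91.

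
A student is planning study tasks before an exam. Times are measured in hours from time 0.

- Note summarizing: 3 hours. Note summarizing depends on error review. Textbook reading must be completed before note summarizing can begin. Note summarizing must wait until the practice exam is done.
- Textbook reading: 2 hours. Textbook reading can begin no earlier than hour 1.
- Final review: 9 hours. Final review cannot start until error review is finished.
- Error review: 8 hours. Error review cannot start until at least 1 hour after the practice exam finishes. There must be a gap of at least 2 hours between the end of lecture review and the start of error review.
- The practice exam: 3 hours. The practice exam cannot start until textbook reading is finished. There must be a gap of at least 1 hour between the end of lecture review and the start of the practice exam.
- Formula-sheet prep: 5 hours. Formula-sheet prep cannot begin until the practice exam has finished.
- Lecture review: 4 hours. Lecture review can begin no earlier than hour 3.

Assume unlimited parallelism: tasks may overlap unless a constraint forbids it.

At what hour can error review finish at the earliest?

After its own release at hour 3, lecture review can start at hour 3 and finishes at hour 7.
Textbook reading cannot begin until its own release at hour 1. It runs from hour 1 to 1 + 2 = hour 3.
The practice exam cannot start until textbook reading (finishes hour 3); lecture review (finishes hour 7, plus 1-hour gap → hour 8). The controlling bound is hour 8, so the practice exam finishes at 8 + 3 = hour 11.
For error review: the practice exam (finishes hour 11, plus 1-hour gap → hour 12); lecture review (finishes hour 7, plus 2-hour gap → hour 9). Taking the maximum gives a start of hour 12, and it finishes at 12 + 8 = hour 20.

20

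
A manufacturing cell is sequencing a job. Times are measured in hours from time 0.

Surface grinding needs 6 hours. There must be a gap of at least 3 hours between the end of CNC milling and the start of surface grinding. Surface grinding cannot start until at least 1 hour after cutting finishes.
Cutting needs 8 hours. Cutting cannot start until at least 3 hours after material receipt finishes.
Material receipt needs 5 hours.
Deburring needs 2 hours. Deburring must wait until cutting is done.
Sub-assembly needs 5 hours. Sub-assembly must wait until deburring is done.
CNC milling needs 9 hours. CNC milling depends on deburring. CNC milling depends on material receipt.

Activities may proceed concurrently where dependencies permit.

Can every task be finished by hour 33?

No

Material receipt can start immediately at hour 0; it finishes at hour 5.
Cutting cannot begin until material receipt (finishes hour 5, plus 3-hour gap → hour 8). It runs from hour 8 to 8 + 8 = hour 16.
Deburring waits on cutting (finishes hour 16), so it starts at hour 16 and finishes at 16 + 2 = hour 18.
Sub-assembly waits on deburring (finishes hour 18), so it starts at hour 18 and finishes at 18 + 5 = hour 23.
CNC milling needs all of deburring (finishes hour 18); material receipt (finishes hour 5). That puts its earliest start at hour 18; it finishes at 18 + 9 = hour 27.
For surface grinding: CNC milling (finishes hour 27, plus 3-hour gap → hour 30); cutting (finishes hour 16, plus 1-hour gap → hour 17). Taking the maximum gives a start of hour 30, and it finishes at 30 + 6 = hour 36.
The earliest everything can be done is hour 36, which is after the deadline of 33, so it is not possible.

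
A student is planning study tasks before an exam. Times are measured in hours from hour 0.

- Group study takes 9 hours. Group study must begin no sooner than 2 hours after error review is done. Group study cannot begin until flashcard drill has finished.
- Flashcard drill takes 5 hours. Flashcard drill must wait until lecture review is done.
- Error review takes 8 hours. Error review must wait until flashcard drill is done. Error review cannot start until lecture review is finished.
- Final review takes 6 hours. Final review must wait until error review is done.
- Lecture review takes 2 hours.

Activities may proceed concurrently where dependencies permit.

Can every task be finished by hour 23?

No

Nothing blocks lecture review, so it runs from hour 0 to hour 2.
After lecture review (finishes hour 2), flashcard drill can start at hour 2 and finishes at hour 7.
Error review has to wait for flashcard drill (finishes hour 7); lecture review (finishes hour 2). The latest of these is hour 7, so error review runs hour 7 to 7 + 8 = hour 15.
Final review cannot begin until error review (finishes hour 15). It runs from hour 15 to 15 + 6 = hour 21.
Group study has to wait for error review (finishes hour 15, plus 2-hour gap → hour 17); flashcard drill (finishes hour 7). The latest of these is hour 17, so group study runs hour 17 to 17 + 9 = hour 26.
The earliest everything can be done is hour 26, which is after the deadline of 23, so it is not possible.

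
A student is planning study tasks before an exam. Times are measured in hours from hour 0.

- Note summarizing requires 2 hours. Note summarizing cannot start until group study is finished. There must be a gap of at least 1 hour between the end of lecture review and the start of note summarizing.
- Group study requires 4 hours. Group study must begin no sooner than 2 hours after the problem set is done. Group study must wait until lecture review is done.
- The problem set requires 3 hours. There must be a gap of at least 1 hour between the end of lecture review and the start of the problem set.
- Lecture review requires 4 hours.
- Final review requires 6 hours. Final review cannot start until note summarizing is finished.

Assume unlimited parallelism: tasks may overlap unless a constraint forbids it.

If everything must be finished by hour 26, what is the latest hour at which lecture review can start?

To finish by hour 26, final review (duration 6) must start no later than hour 20.
Note summarizing has to be done before final review (must start by hour 20). That means finishing by hour 20, i.e. starting by 20 − 2 = hour 18.
Group study has to be done before note summarizing (must start by hour 18). That means finishing by hour 18, i.e. starting by 18 − 4 = hour 14.
The problem set has to be done before group study (must start by hour 14, minus 2-hour gap → hour 12). That means finishing by hour 12, i.e. starting by 12 − 3 = hour 9.
Lecture review must finish in time for the problem set (must start by hour 9, minus 1-hour gap → hour 8); group study (must start by hour 14); note summarizing (must start by hour 18, minus 1-hour gap → hour 17). The tightest is hour 8, so lecture review must start by 8 − 4 = hour 4.

4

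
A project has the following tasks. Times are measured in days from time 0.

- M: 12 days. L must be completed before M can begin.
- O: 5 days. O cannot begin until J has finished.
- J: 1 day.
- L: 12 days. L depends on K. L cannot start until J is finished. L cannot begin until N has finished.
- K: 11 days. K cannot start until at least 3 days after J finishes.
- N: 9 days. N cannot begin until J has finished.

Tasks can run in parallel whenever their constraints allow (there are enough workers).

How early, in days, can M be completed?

J has no prerequisites, so it starts at day 0 and finishes at day 1.
N cannot begin until J (finishes day 1). It runs from day 1 to 1 + 9 = day 10.
K waits on J (finishes day 1, plus 3-day gap → day 4), so it starts at day 4 and finishes at 4 + 11 = day 15.
For L: K (finishes day 15); J (finishes day 1); N (finishes day 10). Taking the maximum gives a start of day 15, and it finishes at 15 + 12 = day 27.
M cannot begin until L (finishes day 27). It runs from day 27 to 27 + 12 = day 39.

39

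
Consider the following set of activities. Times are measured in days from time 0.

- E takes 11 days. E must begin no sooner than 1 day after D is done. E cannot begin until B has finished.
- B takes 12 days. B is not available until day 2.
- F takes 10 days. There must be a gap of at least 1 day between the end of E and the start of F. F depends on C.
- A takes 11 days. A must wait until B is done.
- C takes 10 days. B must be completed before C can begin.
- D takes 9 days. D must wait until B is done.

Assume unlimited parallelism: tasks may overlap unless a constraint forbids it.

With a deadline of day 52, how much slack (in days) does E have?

B cannot begin until its own release at day 2. It runs from day 2 to 2 + 12 = day 14.
After B (finishes day 14), D can start at day 14 and finishes at day 23.
E needs all of D (finishes day 23, plus 1-day gap → day 24); B (finishes day 14). That puts its earliest start at day 24; it finishes at 24 + 11 = day 35.

Working backward from the deadline:
F must finish by day 52; it takes 10 days, so it must start by 52 − 10 = day 42.
E must finish before F (must start by day 42, minus 1-day gap → day 41). With an 11-day duration, E must start by 41 − 11 = day 30.
So E can start as early as day 24 and as late as day 30, giving 30 − 24 = 6 days of slack.

6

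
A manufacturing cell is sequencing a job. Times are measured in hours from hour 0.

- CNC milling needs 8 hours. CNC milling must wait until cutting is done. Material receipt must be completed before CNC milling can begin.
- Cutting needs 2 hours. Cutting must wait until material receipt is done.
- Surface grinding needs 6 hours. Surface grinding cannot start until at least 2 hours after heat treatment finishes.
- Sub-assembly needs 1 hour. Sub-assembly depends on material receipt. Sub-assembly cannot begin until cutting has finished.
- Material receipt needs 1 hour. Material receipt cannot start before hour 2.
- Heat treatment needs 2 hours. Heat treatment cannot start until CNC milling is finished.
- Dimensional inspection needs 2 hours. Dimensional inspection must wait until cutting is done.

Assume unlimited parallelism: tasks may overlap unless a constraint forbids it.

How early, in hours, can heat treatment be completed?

15

Material receipt cannot begin until its own release at hour 2. It runs from hour 2 to 2 + 1 = hour 3.
After material receipt (finishes hour 3), cutting can start at hour 3 and finishes at hour 5.
For CNC milling: cutting (finishes hour 5); material receipt (finishes hour 3). Taking the maximum gives a start of hour 5, and it finishes at 5 + 8 = hour 13.
After CNC milling (finishes hour 13), heat treatment can start at hour 13 and finishes at hour 15.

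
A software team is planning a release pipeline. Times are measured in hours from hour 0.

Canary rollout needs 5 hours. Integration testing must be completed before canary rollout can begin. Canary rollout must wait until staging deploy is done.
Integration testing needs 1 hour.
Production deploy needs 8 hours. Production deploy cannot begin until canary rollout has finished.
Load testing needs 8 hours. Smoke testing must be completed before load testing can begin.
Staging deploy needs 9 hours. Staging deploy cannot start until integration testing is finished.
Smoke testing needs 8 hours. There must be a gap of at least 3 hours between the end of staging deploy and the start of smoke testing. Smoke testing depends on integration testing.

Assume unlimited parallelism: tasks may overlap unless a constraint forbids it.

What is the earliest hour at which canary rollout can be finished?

Integration testing can start immediately at hour 0; it finishes at hour 1.
Staging deploy cannot begin until integration testing (finishes hour 1). It runs from hour 1 to 1 + 9 = hour 10.
Canary rollout needs all of integration testing (finishes hour 1); staging deploy (finishes hour 10). That puts its earliest start at hour 10; it finishes at 10 + 5 = hour 15.

15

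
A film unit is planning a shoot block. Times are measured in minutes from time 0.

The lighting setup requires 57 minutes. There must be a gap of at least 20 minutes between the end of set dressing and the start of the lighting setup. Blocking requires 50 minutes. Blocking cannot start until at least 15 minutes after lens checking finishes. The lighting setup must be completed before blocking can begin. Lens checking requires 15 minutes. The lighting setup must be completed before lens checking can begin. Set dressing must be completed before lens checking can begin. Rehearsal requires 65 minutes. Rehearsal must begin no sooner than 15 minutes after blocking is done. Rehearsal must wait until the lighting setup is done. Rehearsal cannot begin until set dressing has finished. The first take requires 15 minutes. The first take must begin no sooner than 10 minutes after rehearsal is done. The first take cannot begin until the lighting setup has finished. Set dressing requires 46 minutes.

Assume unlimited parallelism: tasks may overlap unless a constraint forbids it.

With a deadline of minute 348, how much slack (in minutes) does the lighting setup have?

40

Nothing blocks set dressing, so it runs from minute 0 to minute 46.
After set dressing (finishes minute 46, plus 20-minute gap → minute 66), the lighting setup can start at minute 66 and finishes at minute 123.

Working backward from the deadline:
To finish by minute 348, the first take (duration 15) must start no later than minute 333.
Rehearsal has to be done before the first take (must start by minute 333, minus 10-minute gap → minute 323). That means finishing by minute 323, i.e. starting by 323 − 65 = minute 258.
Blocking feeds into rehearsal (must start by minute 258, minus 15-minute gap → minute 243); so blocking must finish by minute 243 and therefore start by minute 193.
Lens checking feeds into blocking (must start by minute 193, minus 15-minute gap → minute 178); so lens checking must finish by minute 178 and therefore start by minute 163.
The lighting setup feeds lens checking (must start by minute 163); blocking (must start by minute 193); rehearsal (must start by minute 258); the first take (must start by minute 333). Taking the minimum, the lighting setup must finish by minute 163 and start by 163 − 57 = minute 106.
So the lighting setup can start as early as minute 66 and as late as minute 106, giving 106 − 66 = 40 minutes of slack.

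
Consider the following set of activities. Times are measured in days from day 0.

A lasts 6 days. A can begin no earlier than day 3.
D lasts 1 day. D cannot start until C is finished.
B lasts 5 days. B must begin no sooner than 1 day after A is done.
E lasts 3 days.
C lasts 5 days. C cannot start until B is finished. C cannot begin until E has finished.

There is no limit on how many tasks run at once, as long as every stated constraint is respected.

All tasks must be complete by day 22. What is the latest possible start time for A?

4

D must finish by day 22; it takes 1 day, so it must start by 22 − 1 = day 21.
C feeds into D (must start by day 21); so C must finish by day 21 and therefore start by day 16.
Since C (must start by day 16) depends on it, B must finish by day 16. Backing off its 5-day duration gives a latest start of day 11.
Since B (must start by day 11, minus 1-day gap → day 10) depends on it, A must finish by day 10. Backing off its 6-day duration gives a latest start of day 4.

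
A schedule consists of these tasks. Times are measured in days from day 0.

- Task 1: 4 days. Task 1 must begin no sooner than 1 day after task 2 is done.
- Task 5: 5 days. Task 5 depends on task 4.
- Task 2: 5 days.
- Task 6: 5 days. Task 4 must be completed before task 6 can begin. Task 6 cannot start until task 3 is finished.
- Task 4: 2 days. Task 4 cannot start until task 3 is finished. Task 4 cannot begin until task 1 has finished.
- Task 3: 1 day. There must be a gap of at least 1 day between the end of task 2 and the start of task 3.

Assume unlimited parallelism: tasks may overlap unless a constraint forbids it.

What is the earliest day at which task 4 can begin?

10

Task 2 has no prerequisites, so it starts at day 0 and finishes at day 5.
Task 3 waits on task 2 (finishes day 5, plus 1-day gap → day 6), so it starts at day 6 and finishes at 6 + 1 = day 7.
Task 1 waits on task 2 (finishes day 5, plus 1-day gap → day 6), so it starts at day 6 and finishes at 6 + 4 = day 10.
Task 4 waits on task 3 (finishes day 7); task 1 (finishes day 10). The latest of these is day 10, which is the earliest task 4 can start.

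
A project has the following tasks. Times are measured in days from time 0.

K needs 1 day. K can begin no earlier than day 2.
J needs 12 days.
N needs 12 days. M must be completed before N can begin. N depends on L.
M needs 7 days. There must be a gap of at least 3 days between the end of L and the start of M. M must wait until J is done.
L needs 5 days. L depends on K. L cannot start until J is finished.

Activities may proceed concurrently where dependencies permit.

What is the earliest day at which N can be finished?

K cannot begin until its own release at day 2. It runs from day 2 to 2 + 1 = day 3.
Nothing blocks J, so it runs from day 0 to day 12.
L needs all of K (finishes day 3); J (finishes day 12). That puts its earliest start at day 12; it finishes at 12 + 5 = day 17.
For M: L (finishes day 17, plus 3-day gap → day 20); J (finishes day 12). Taking the maximum gives a start of day 20, and it finishes at 20 + 7 = day 27.
N needs all of M (finishes day 27); L (finishes day 17). That puts its earliest start at day 27; it finishes at 27 + 12 = day 39.

39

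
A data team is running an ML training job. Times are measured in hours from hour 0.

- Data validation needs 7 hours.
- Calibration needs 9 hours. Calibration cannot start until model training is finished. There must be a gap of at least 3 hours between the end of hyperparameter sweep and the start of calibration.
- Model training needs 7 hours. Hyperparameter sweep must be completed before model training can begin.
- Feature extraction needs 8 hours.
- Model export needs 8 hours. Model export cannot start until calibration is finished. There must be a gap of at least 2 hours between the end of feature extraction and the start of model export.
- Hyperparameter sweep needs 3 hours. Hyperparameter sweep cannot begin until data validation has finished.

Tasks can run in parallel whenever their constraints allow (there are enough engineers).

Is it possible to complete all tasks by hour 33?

No

Nothing blocks feature extraction, so it runs from hour 0 to hour 8.
Data validation has no prerequisites, so it starts at hour 0 and finishes at hour 7.
Hyperparameter sweep waits on data validation (finishes hour 7), so it starts at hour 7 and finishes at 7 + 3 = hour 10.
Model training waits on hyperparameter sweep (finishes hour 10), so it starts at hour 10 and finishes at 10 + 7 = hour 17.
For calibration: model training (finishes hour 17); hyperparameter sweep (finishes hour 10, plus 3-hour gap → hour 13). Taking the maximum gives a start of hour 17, and it finishes at 17 + 9 = hour 26.
Model export needs all of calibration (finishes hour 26); feature extraction (finishes hour 8, plus 2-hour gap → hour 10). That puts its earliest start at hour 26; it finishes at 26 + 8 = hour 34.
The earliest everything can be done is hour 34, which is after the deadline of 33, so it is not possible.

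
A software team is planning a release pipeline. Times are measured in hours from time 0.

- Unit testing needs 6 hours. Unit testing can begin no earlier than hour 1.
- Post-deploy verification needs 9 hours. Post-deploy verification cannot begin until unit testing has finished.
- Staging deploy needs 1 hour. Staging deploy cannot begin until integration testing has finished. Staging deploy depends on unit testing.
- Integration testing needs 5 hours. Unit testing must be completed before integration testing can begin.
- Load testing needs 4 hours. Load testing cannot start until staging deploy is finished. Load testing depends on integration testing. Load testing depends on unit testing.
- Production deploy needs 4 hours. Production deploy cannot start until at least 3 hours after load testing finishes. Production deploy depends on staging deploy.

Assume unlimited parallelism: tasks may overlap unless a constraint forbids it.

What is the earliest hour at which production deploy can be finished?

Unit testing waits on its own release at hour 1, so it starts at hour 1 and finishes at 1 + 6 = hour 7.
Integration testing waits on unit testing (finishes hour 7), so it starts at hour 7 and finishes at 7 + 5 = hour 12.
Staging deploy has to wait for integration testing (finishes hour 12); unit testing (finishes hour 7). The latest of these is hour 12, so staging deploy runs hour 12 to 12 + 1 = hour 13.
Load testing cannot start until staging deploy (finishes hour 13); integration testing (finishes hour 12); unit testing (finishes hour 7). The controlling bound is hour 13, so load testing finishes at 13 + 4 = hour 17.
For production deploy: load testing (finishes hour 17, plus 3-hour gap → hour 20); staging deploy (finishes hour 13). Taking the maximum gives a start of hour 20, and it finishes at 20 + 4 = hour 24.

24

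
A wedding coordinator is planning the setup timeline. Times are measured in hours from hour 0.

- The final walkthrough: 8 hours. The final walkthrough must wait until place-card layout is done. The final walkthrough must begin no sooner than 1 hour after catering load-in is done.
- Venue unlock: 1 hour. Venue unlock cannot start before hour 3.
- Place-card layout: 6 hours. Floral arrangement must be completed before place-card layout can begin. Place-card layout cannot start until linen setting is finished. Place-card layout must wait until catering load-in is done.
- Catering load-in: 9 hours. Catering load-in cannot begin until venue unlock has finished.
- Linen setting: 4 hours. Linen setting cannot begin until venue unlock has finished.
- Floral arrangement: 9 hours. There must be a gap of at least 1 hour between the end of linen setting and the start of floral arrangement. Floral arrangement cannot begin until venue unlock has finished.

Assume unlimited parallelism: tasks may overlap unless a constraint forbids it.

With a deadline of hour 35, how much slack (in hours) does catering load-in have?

8

After its own release at hour 3, venue unlock can start at hour 3 and finishes at hour 4.
After venue unlock (finishes hour 4), catering load-in can start at hour 4 and finishes at hour 13.

Working backward from the deadline:
Nothing follows the final walkthrough; the deadline of hour 35 is its only limit. It must start by 35 − 8 = hour 27.
Place-card layout has to be done before the final walkthrough (must start by hour 27). That means finishing by hour 27, i.e. starting by 27 − 6 = hour 21.
Catering load-in has several dependents: place-card layout (must start by hour 21); the final walkthrough (must start by hour 27, minus 1-hour gap → hour 26). The earliest of those limits is hour 21, so catering load-in must start by 21 − 9 = hour 12.
So catering load-in can start as early as hour 4 and as late as hour 12, giving 12 − 4 = 8 hours of slack.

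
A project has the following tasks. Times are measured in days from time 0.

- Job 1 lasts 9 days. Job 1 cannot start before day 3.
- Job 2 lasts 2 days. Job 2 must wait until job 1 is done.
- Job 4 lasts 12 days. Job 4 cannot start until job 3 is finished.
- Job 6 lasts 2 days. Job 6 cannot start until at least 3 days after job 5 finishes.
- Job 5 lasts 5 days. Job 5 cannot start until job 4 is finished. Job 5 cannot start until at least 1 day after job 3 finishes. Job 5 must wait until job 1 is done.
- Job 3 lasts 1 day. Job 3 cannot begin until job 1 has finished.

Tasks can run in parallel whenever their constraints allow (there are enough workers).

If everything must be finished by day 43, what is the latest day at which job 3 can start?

20

Job 6 has no dependents, so it just needs to finish by day 43. Starting by 43 − 2 = day 41 achieves that.
Job 5 must finish before job 6 (must start by day 41, minus 3-day gap → day 38). With a 5-day duration, job 5 must start by 38 − 5 = day 33.
Job 4 has to be done before job 5 (must start by day 33). That means finishing by day 33, i.e. starting by 33 − 12 = day 21.
Job 3 feeds job 4 (must start by day 21); job 5 (must start by day 33, minus 1-day gap → day 32). Taking the minimum, job 3 must finish by day 21 and start by 21 − 1 = day 20.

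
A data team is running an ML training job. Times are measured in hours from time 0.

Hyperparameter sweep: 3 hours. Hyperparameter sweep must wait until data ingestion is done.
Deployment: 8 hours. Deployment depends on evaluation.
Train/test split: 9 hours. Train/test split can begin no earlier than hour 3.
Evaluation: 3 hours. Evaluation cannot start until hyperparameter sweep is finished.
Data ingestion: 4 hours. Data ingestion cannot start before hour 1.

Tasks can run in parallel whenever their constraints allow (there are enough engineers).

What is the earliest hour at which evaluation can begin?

8

Data ingestion waits on its own release at hour 1, so it starts at hour 1 and finishes at 1 + 4 = hour 5.
Hyperparameter sweep cannot begin until data ingestion (finishes hour 5). It runs from hour 5 to 5 + 3 = hour 8.
Evaluation waits on hyperparameter sweep (finishes hour 8), so the earliest it can start is hour 8.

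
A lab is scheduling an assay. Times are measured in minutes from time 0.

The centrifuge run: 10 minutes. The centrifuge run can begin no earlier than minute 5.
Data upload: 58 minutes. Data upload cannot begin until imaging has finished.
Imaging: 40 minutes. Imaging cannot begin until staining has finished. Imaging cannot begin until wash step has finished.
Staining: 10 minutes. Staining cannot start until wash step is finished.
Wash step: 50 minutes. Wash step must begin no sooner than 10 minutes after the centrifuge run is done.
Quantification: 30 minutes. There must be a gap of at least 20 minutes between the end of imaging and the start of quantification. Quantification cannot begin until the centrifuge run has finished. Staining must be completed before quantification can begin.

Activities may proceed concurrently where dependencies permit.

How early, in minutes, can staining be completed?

After its own release at minute 5, the centrifuge run can start at minute 5 and finishes at minute 15.
After the centrifuge run (finishes minute 15, plus 10-minute gap → minute 25), wash step can start at minute 25 and finishes at minute 75.
Staining cannot begin until wash step (finishes minute 75). It runs from minute 75 to 75 + 10 = minute 85.

85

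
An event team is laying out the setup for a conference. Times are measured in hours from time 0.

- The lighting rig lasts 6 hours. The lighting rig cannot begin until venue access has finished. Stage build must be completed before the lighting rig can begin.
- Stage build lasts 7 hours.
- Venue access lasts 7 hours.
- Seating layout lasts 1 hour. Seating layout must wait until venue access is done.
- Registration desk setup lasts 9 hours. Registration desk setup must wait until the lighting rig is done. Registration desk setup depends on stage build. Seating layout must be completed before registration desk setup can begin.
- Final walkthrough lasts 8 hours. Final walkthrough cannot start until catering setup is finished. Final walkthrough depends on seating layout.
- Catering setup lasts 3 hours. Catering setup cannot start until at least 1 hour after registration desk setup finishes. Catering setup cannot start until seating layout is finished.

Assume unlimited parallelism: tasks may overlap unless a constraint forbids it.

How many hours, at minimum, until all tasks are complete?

Stage build has no prerequisites, so it starts at hour 0 and finishes at hour 7.
Venue access can start immediately at hour 0; it finishes at hour 7.
Seating layout waits on venue access (finishes hour 7), so it starts at hour 7 and finishes at 7 + 1 = hour 8.
For the lighting rig: venue access (finishes hour 7); stage build (finishes hour 7). Taking the maximum gives a start of hour 7, and it finishes at 7 + 6 = hour 13.
Registration desk setup needs all of the lighting rig (finishes hour 13); stage build (finishes hour 7); seating layout (finishes hour 8). That puts its earliest start at hour 13; it finishes at 13 + 9 = hour 22.
For catering setup: registration desk setup (finishes hour 22, plus 1-hour gap → hour 23); seating layout (finishes hour 8). Taking the maximum gives a start of hour 23, and it finishes at 23 + 3 = hour 26.
Final walkthrough cannot start until catering setup (finishes hour 26); seating layout (finishes hour 8). The controlling bound is hour 26, so final walkthrough finishes at 26 + 8 = hour 34.
All tasks are finished once the last one completes. Finish times: Venue access at 7, Stage build at 7, The lighting rig at 13, Seating layout at 8, Registration desk setup at 22, Catering setup at 26, Final walkthrough at 34. The latest is hour 34.

34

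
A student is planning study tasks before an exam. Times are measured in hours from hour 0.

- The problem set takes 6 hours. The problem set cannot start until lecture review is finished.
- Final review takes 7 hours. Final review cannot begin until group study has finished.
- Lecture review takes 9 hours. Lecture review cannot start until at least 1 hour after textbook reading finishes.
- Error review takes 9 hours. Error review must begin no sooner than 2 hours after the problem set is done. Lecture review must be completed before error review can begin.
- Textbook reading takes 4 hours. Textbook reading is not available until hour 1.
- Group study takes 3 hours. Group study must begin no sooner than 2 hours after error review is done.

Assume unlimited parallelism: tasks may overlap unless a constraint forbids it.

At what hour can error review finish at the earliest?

Textbook reading waits on its own release at hour 1, so it starts at hour 1 and finishes at 1 + 4 = hour 5.
Lecture review waits on textbook reading (finishes hour 5, plus 1-hour gap → hour 6), so it starts at hour 6 and finishes at 6 + 9 = hour 15.
The problem set waits on lecture review (finishes hour 15), so it starts at hour 15 and finishes at 15 + 6 = hour 21.
Error review needs all of the problem set (finishes hour 21, plus 2-hour gap → hour 23); lecture review (finishes hour 15). That puts its earliest start at hour 23; it finishes at 23 + 9 = hour 32.

32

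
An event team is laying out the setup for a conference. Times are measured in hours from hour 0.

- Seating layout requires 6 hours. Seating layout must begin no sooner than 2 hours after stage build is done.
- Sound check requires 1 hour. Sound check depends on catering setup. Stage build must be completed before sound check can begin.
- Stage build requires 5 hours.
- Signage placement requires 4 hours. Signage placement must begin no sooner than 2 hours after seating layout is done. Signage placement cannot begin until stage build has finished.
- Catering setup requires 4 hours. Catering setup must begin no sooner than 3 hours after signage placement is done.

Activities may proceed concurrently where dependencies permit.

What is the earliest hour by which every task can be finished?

Stage build has no prerequisites, so it starts at hour 0 and finishes at hour 5.
Seating layout cannot begin until stage build (finishes hour 5, plus 2-hour gap → hour 7). It runs from hour 7 to 7 + 6 = hour 13.
Signage placement has to wait for seating layout (finishes hour 13, plus 2-hour gap → hour 15); stage build (finishes hour 5). The latest of these is hour 15, so signage placement runs hour 15 to 15 + 4 = hour 19.
Catering setup cannot begin until signage placement (finishes hour 19, plus 3-hour gap → hour 22). It runs from hour 22 to 22 + 4 = hour 26.
Sound check cannot start until catering setup (finishes hour 26); stage build (finishes hour 5). The controlling bound is hour 26, so sound check finishes at 26 + 1 = hour 27.
All tasks are finished once the last one completes. Finish times: Stage build at 5, Seating layout at 13, Signage placement at 19, Catering setup at 26, Sound check at 27. The latest is hour 27.

27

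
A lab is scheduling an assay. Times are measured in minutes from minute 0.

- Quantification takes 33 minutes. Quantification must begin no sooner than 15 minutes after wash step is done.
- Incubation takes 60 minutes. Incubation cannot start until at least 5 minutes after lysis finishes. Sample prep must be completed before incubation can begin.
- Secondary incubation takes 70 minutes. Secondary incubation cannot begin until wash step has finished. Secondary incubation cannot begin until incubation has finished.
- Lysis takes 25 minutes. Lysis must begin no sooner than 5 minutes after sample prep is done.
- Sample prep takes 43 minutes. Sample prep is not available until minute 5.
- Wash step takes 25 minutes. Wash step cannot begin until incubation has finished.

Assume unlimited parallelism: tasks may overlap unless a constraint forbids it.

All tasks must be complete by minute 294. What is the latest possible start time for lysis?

109

Secondary incubation has no dependents, so it just needs to finish by minute 294. Starting by 294 − 70 = minute 224 achieves that.
Nothing follows quantification; the deadline of minute 294 is its only limit. It must start by 294 − 33 = minute 261.
Wash step feeds secondary incubation (must start by minute 224); quantification (must start by minute 261, minus 15-minute gap → minute 246). Taking the minimum, wash step must finish by minute 224 and start by 224 − 25 = minute 199.
For incubation: wash step (must start by minute 199); secondary incubation (must start by minute 224). The most restrictive is minute 199; with a 60-minute duration, incubation must start by minute 139.
Lysis has to be done before incubation (must start by minute 139, minus 5-minute gap → minute 134). That means finishing by minute 134, i.e. starting by 134 − 25 = minute 109.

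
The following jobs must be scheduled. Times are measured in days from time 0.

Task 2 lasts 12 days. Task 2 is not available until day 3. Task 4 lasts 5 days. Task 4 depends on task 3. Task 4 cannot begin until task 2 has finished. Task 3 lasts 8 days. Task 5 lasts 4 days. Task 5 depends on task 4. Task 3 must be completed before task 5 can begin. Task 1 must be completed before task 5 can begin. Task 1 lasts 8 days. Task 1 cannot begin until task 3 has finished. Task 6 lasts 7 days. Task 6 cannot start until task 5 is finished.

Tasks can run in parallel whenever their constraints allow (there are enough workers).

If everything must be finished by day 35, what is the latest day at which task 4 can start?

Task 6 has no dependents, so it just needs to finish by day 35. Starting by 35 − 7 = day 28 achieves that.
Task 5 feeds into task 6 (must start by day 28); so task 5 must finish by day 28 and therefore start by day 24.
Task 4 feeds into task 5 (must start by day 24); so task 4 must finish by day 24 and therefore start by day 19.

19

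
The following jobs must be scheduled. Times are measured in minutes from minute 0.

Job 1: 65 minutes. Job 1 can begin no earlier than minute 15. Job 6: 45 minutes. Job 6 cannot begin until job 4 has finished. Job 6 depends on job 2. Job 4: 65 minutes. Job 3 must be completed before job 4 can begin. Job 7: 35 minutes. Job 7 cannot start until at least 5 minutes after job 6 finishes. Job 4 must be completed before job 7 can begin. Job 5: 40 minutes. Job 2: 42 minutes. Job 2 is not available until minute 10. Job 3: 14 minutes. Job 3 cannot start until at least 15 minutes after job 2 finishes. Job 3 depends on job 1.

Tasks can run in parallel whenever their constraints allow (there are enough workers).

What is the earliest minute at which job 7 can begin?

209

Job 2 cannot begin until its own release at minute 10. It runs from minute 10 to 10 + 42 = minute 52.
After its own release at minute 15, job 1 can start at minute 15 and finishes at minute 80.
Job 3 cannot start until job 2 (finishes minute 52, plus 15-minute gap → minute 67); job 1 (finishes minute 80). The controlling bound is minute 80, so job 3 finishes at 80 + 14 = minute 94.
After job 3 (finishes minute 94), job 4 can start at minute 94 and finishes at minute 159.
Job 6 cannot start until job 4 (finishes minute 159); job 2 (finishes minute 52). The controlling bound is minute 159, so job 6 finishes at 159 + 45 = minute 204.
Job 7 waits on job 6 (finishes minute 204, plus 5-minute gap → minute 209); job 4 (finishes minute 159). The latest of these is minute 209, which is the earliest job 7 can start.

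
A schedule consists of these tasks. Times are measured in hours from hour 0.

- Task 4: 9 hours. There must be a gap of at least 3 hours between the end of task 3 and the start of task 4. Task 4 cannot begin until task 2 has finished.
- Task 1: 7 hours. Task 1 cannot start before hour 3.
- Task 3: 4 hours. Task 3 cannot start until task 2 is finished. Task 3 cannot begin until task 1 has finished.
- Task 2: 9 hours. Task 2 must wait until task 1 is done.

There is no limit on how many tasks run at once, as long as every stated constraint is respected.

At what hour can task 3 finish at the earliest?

23

Task 1 waits on its own release at hour 3, so it starts at hour 3 and finishes at 3 + 7 = hour 10.
Task 2 cannot begin until task 1 (finishes hour 10). It runs from hour 10 to 10 + 9 = hour 19.
Task 3 has to wait for task 2 (finishes hour 19); task 1 (finishes hour 10). The latest of these is hour 19, so task 3 runs hour 19 to 19 + 4 = hour 23.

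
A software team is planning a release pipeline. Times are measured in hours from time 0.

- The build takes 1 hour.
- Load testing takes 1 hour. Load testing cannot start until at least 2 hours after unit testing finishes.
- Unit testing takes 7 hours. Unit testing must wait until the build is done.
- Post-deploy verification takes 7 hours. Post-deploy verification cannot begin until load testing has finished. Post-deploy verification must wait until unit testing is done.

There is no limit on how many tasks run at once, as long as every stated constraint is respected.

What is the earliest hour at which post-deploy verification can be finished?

18

The build has no prerequisites, so it starts at hour 0 and finishes at hour 1.
After the build (finishes hour 1), unit testing can start at hour 1 and finishes at hour 8.
Load testing cannot begin until unit testing (finishes hour 8, plus 2-hour gap → hour 10). It runs from hour 10 to 10 + 1 = hour 11.
For post-deploy verification: load testing (finishes hour 11); unit testing (finishes hour 8). Taking the maximum gives a start of hour 11, and it finishes at 11 + 7 = hour 18.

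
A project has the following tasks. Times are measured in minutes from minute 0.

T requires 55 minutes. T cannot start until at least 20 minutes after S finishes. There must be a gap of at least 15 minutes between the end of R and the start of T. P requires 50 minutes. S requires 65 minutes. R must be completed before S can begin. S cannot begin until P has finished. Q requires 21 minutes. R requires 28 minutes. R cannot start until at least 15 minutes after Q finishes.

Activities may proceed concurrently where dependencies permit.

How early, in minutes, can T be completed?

Q has no prerequisites, so it starts at minute 0 and finishes at minute 21.
R waits on Q (finishes minute 21, plus 15-minute gap → minute 36), so it starts at minute 36 and finishes at 36 + 28 = minute 64.
P has no prerequisites, so it starts at minute 0 and finishes at minute 50.
For S: R (finishes minute 64); P (finishes minute 50). Taking the maximum gives a start of minute 64, and it finishes at 64 + 65 = minute 129.
T has to wait for S (finishes minute 129, plus 20-minute gap → minute 149); R (finishes minute 64, plus 15-minute gap → minute 79). The latest of these is minute 149, so T runs minute 149 to 149 + 55 = minute 204.

204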